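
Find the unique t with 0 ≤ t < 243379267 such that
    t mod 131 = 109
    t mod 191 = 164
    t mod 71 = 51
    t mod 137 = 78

Combine the congruences pairwise.
From t ≡ 109 (mod 131) write t = 109 + 131s. Substituting into t ≡ 164 (mod 191) gives 131s ≡ 55 (mod 191), and since 131⁻¹ ≡ 35 (mod 191), s ≡ 15. Hence t ≡ 109 + 131·15 = 2074 (mod 25021).
From t ≡ 2074 (mod 25021) write t = 2074 + 25021s. Substituting into t ≡ 51 (mod 71) gives 25021s ≡ 36 (mod 71), and since 29⁻¹ ≡ 49 (mod 71), s ≡ 60. Hence t ≡ 2074 + 25021·60 = 1503334 (mod 1776491).
From t ≡ 1503334 (mod 1776491) write t = 1503334 + 1776491s. Substituting into t ≡ 78 (mod 137) gives 1776491s ≡ 45 (mod 137), and since 12⁻¹ ≡ 80 (mod 137), s ≡ 38. Hence t ≡ 1503334 + 1776491·38 = 69009992 (mod 243379267).

69009992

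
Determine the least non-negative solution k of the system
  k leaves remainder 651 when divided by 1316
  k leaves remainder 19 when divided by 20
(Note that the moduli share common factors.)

4599

Combine the congruences pairwise.
gcd(1316, 20) = 4 and 4 | (19 − 651), so the pair is consistent; merging gives k ≡ 4599 (mod 6580), where 6580 = lcm(1316, 20).
The solution is unique modulo lcm(1316, 20) = 6580.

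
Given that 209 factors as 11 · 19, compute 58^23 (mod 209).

Mod 11: 58 ≡ 3; by Fermat, exponent reduces to 23 mod 10 = 3; 3^3 ≡ 5 (mod 11).
Mod 19: 58 ≡ 1; by Fermat, exponent reduces to 23 mod 18 = 5; 1^5 ≡ 1 (mod 19).
Combine by CRT: x ≡ 5 (mod 11), x ≡ 1 (mod 19) ⇒ x ≡ 115 (mod 209).

115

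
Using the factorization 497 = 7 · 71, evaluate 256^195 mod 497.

190

Mod 7: 256 ≡ 4; by Fermat, exponent reduces to 195 mod 6 = 3; 4^3 ≡ 1 (mod 7).
Mod 71: 256 ≡ 43; by Fermat, exponent reduces to 195 mod 70 = 55; 43^55 ≡ 48 (mod 71).
Combine by CRT: x ≡ 1 (mod 7), x ≡ 48 (mod 71) ⇒ x ≡ 190 (mod 497).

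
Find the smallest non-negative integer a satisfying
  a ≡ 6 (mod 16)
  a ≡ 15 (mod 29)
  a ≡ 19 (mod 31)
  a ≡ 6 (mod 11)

From a ≡ 6 (mod 16) write a = 6 + 16t. Substituting into a ≡ 15 (mod 29) gives 16t ≡ 9 (mod 29), and since 16⁻¹ ≡ 20 (mod 29), t ≡ 6. Hence a ≡ 6 + 16·6 = 102 (mod 464).
From a ≡ 102 (mod 464) write a = 102 + 464t. Substituting into a ≡ 19 (mod 31) gives 464t ≡ 10 (mod 31), and since 30⁻¹ ≡ 30 (mod 31), t ≡ 21. Hence a ≡ 102 + 464·21 = 9846 (mod 14384).
From a ≡ 9846 (mod 14384) write a = 9846 + 14384t. Substituting into a ≡ 6 (mod 11) gives 14384t ≡ 5 (mod 11), and since 7⁻¹ ≡ 8 (mod 11), t ≡ 7. Hence a ≡ 9846 + 14384·7 = 110534 (mod 158224).

110534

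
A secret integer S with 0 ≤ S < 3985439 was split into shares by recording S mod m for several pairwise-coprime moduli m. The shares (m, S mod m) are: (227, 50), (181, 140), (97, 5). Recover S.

The moduli are pairwise coprime; N = 227·181·97 = 3985439.
N/227 = 17557; 17557 ≡ 78 (mod 227); 78·195 ≡ 1, so inverse 195.
N/181 = 22019; 22019 ≡ 118 (mod 181); 118·158 ≡ 1, so inverse 158.
N/97 = 41087; 41087 ≡ 56 (mod 97); 56·26 ≡ 1, so inverse 26.
S ≡ 50·17557·195 + 140·22019·158 + 5·41087·26 = 663582340.
663582340 mod 3985439 = 1999466.

1999466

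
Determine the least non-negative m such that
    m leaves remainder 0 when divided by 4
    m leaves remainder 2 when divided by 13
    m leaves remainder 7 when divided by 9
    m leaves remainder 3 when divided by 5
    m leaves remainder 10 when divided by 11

Combine the congruences pairwise.
From m ≡ 0 (mod 4) write m = 0 + 4t. Substituting into m ≡ 2 (mod 13) gives 4t ≡ 2 (mod 13), and since 4⁻¹ ≡ 10 (mod 13), t ≡ 7. Hence m ≡ 0 + 4·7 = 28 (mod 52).
From m ≡ 28 (mod 52) write m = 28 + 52t. Substituting into m ≡ 7 (mod 9) gives 52t ≡ 6 (mod 9), and since 7⁻¹ ≡ 4 (mod 9), t ≡ 6. Hence m ≡ 28 + 52·6 = 340 (mod 468).
From m ≡ 340 (mod 468) write m = 340 + 468t. Substituting into m ≡ 3 (mod 5) gives 468t ≡ 3 (mod 5), and since 3⁻¹ ≡ 2 (mod 5), t ≡ 1. Hence m ≡ 340 + 468·1 = 808 (mod 2340).
From m ≡ 808 (mod 2340) write m = 808 + 2340t. Substituting into m ≡ 10 (mod 11) gives 2340t ≡ 5 (mod 11), and since 8⁻¹ ≡ 7 (mod 11), t ≡ 2. Hence m ≡ 808 + 2340·2 = 5488 (mod 25740).

5488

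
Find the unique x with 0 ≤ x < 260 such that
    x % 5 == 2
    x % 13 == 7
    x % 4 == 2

202

Combine the congruences pairwise.
From x ≡ 2 (mod 5) write x = 2 + 5t. Substituting into x ≡ 7 (mod 13) gives 5t ≡ 5 (mod 13), and since 5⁻¹ ≡ 8 (mod 13), t ≡ 1. Hence x ≡ 2 + 5·1 = 7 (mod 65).
From x ≡ 7 (mod 65) write x = 7 + 65t. Substituting into x ≡ 2 (mod 4) gives 65t ≡ 3 (mod 4), and since 1⁻¹ ≡ 1 (mod 4), t ≡ 3. Hence x ≡ 7 + 65·3 = 202 (mod 260).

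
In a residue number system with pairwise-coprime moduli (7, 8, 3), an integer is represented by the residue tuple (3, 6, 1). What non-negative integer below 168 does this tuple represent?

The moduli are pairwise coprime; N = 7·8·3 = 168.
N/7 = 24; 24 ≡ 3 (mod 7); 3·5 ≡ 1, so inverse 5.
N/8 = 21; 21 ≡ 5 (mod 8); 5·5 ≡ 1, so inverse 5.
N/3 = 56; 56 ≡ 2 (mod 3); 2·2 ≡ 1, so inverse 2.
x ≡ 3·24·5 + 6·21·5 + 1·56·2 = 1102.
1102 mod 168 = 94.

94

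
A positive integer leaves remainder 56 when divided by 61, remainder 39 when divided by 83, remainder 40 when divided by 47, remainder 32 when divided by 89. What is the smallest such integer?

20692354

From a ≡ 56 (mod 61) write a = 56 + 61t. Substituting into a ≡ 39 (mod 83) gives 61t ≡ 66 (mod 83), and since 61⁻¹ ≡ 49 (mod 83), t ≡ 80. Hence a ≡ 56 + 61·80 = 4936 (mod 5063).
From a ≡ 4936 (mod 5063) write a = 4936 + 5063t. Substituting into a ≡ 40 (mod 47) gives 5063t ≡ 39 (mod 47), and since 34⁻¹ ≡ 18 (mod 47), t ≡ 44. Hence a ≡ 4936 + 5063·44 = 227708 (mod 237961).
From a ≡ 227708 (mod 237961) write a = 227708 + 237961t. Substituting into a ≡ 32 (mod 89) gives 237961t ≡ 75 (mod 89), and since 64⁻¹ ≡ 32 (mod 89), t ≡ 86. Hence a ≡ 227708 + 237961·86 = 20692354 (mod 21178529).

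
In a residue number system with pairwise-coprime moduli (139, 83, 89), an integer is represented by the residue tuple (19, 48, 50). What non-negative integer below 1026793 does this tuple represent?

The moduli are pairwise coprime; N = 139·83·89 = 1026793.
N/139 = 7387; 7387 ≡ 20 (mod 139); 20·7 ≡ 1, so inverse 7.
N/83 = 12371; 12371 ≡ 4 (mod 83); 4·21 ≡ 1, so inverse 21.
N/89 = 11537; 11537 ≡ 56 (mod 89); 56·62 ≡ 1, so inverse 62.
x ≡ 19·7387·7 + 48·12371·21 + 50·11537·62 = 49217139.
49217139 mod 1026793 = 957868.

957868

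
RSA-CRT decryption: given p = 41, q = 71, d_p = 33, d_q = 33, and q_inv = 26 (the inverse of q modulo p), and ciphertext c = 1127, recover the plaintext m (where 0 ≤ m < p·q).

m₁ = c^(d_p) mod p: c ≡ 20 (mod 41), and 20^33 mod 41 = 36.
m₂ = c^(d_q) mod q: c ≡ 62 (mod 71), and 62^33 mod 71 = 7.
h = q_inv·(m₁ − m₂) mod p = 26·(36 − 7) mod 41 = 16.
m = m₂ + h·q = 7 + 16·71 = 1143.

1143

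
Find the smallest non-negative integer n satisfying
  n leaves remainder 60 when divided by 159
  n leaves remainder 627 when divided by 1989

gcd(159, 1989) = 3 and 3 | (627 − 60), so the pair is consistent; merging gives n ≡ 92121 (mod 105417), where 105417 = lcm(159, 1989).
The solution is unique modulo lcm(159, 1989) = 105417.

92121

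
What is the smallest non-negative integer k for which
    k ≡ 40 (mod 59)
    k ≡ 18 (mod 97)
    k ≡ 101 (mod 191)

808222

From k ≡ 40 (mod 59) write k = 40 + 59t. Substituting into k ≡ 18 (mod 97) gives 59t ≡ 75 (mod 97), and since 59⁻¹ ≡ 74 (mod 97), t ≡ 21. Hence k ≡ 40 + 59·21 = 1279 (mod 5723).
From k ≡ 1279 (mod 5723) write k = 1279 + 5723t. Substituting into k ≡ 101 (mod 191) gives 5723t ≡ 159 (mod 191), and since 184⁻¹ ≡ 109 (mod 191), t ≡ 141. Hence k ≡ 1279 + 5723·141 = 808222 (mod 1093093).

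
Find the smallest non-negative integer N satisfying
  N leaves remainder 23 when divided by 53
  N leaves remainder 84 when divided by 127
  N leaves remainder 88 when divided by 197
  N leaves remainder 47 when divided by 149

The moduli are pairwise coprime; M = 53·127·197·149 = 197575043.
M/53 = 3727831; 3727831 ≡ 23 (mod 53); 23·30 ≡ 1, so inverse 30.
M/127 = 1555709; 1555709 ≡ 86 (mod 127); 86·96 ≡ 1, so inverse 96.
M/197 = 1002919; 1002919 ≡ 189 (mod 197); 189·123 ≡ 1, so inverse 123.
M/149 = 1326007; 1326007 ≡ 56 (mod 149); 56·8 ≡ 1, so inverse 8.
N ≡ 23·3727831·30 + 84·1555709·96 + 88·1002919·123 + 47·1326007·8 = 26471614654.
26471614654 mod 197575043 = 194133935.

194133935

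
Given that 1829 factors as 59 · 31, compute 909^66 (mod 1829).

715

Mod 59: 909 ≡ 24; by Fermat, exponent reduces to 66 mod 58 = 8; 24^8 ≡ 7 (mod 59).
Mod 31: 909 ≡ 10; by Fermat, exponent reduces to 66 mod 30 = 6; 10^6 ≡ 2 (mod 31).
Combine by CRT: x ≡ 7 (mod 59), x ≡ 2 (mod 31) ⇒ x ≡ 715 (mod 1829).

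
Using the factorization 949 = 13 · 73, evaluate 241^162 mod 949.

Mod 13: 241 ≡ 7; by Fermat, exponent reduces to 162 mod 12 = 6; 7^6 ≡ 12 (mod 13).
Mod 73: 241 ≡ 22; by Fermat, exponent reduces to 162 mod 72 = 18; 22^18 ≡ 46 (mod 73).
Combine by CRT: x ≡ 12 (mod 13), x ≡ 46 (mod 73) ⇒ x ≡ 922 (mod 949).

922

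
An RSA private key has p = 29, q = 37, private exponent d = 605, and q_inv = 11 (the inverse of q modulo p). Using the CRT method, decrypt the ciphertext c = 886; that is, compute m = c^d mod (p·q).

790

d_p = d mod (p−1) = 605 mod 28 = 17; d_q = d mod (q−1) = 29.
m₁ = c^(d_p) mod p: c ≡ 16 (mod 29), and 16^17 mod 29 = 7.
m₂ = c^(d_q) mod q: c ≡ 35 (mod 37), and 35^29 mod 37 = 13.
h = q_inv·(m₁ − m₂) mod p = 11·(7 − 13) mod 29 = 21.
m = m₂ + h·q = 13 + 21·37 = 790.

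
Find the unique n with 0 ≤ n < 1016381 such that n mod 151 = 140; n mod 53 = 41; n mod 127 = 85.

499195

The moduli are pairwise coprime; M = 151·53·127 = 1016381.
M/151 = 6731; 6731 ≡ 87 (mod 151); 87·92 ≡ 1, so inverse 92.
M/53 = 19177; 19177 ≡ 44 (mod 53); 44·47 ≡ 1, so inverse 47.
M/127 = 8003; 8003 ≡ 2 (mod 127); 2·64 ≡ 1, so inverse 64.
n ≡ 140·6731·92 + 41·19177·47 + 85·8003·64 = 167185679.
167185679 mod 1016381 = 499195.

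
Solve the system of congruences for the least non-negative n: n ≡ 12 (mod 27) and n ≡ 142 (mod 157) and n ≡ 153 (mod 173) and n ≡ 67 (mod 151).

19757964

The moduli are pairwise coprime; M = 27·157·173·151 = 110735397.
M/27 = 4101311; 4101311 ≡ 11 (mod 27); 11·5 ≡ 1, so inverse 5.
M/157 = 705321; 705321 ≡ 77 (mod 157); 77·104 ≡ 1, so inverse 104.
M/173 = 640089; 640089 ≡ 162 (mod 173); 162·110 ≡ 1, so inverse 110.
M/151 = 733347; 733347 ≡ 91 (mod 151); 91·78 ≡ 1, so inverse 78.
n ≡ 12·4101311·5 + 142·705321·104 + 153·640089·110 + 67·733347·78 = 25267428480.
25267428480 mod 110735397 = 19757964.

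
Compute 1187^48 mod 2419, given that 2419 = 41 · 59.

Mod 41: 1187 ≡ 39; by Fermat, exponent reduces to 48 mod 40 = 8; 39^8 ≡ 10 (mod 41).
Mod 59: 1187 ≡ 7; 7^48 ≡ 12 (mod 59).
Combine by CRT: x ≡ 10 (mod 41), x ≡ 12 (mod 59) ⇒ x ≡ 543 (mod 2419).

543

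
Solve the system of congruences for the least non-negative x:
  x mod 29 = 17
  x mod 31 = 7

From x ≡ 17 (mod 29) write x = 17 + 29t. Substituting into x ≡ 7 (mod 31) gives 29t ≡ 21 (mod 31), and since 29⁻¹ ≡ 15 (mod 31), t ≡ 5. Hence x ≡ 17 + 29·5 = 162 (mod 899).

162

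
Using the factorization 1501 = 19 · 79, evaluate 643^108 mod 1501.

324

Mod 19: 643 ≡ 16; since 18 | 108, by Fermat 16^108 ≡ 1 (mod 19).
Mod 79: 643 ≡ 11; by Fermat, exponent reduces to 108 mod 78 = 30; 11^30 ≡ 8 (mod 79).
Combine by CRT: x ≡ 1 (mod 19), x ≡ 8 (mod 79) ⇒ x ≡ 324 (mod 1501).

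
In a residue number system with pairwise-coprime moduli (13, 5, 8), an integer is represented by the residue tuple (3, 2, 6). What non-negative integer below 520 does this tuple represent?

302

The moduli are pairwise coprime; N = 13·5·8 = 520.
N/13 = 40; 40 ≡ 1 (mod 13), inverse 1.
N/5 = 104; 104 ≡ 4 (mod 5); 4·4 ≡ 1, so inverse 4.
N/8 = 65; 65 ≡ 1 (mod 8), inverse 1.
x ≡ 3·40·1 + 2·104·4 + 6·65·1 = 1342.
1342 mod 520 = 302.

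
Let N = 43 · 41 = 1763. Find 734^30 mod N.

1559

Mod 43: 734 ≡ 3; 3^30 ≡ 11 (mod 43).
Mod 41: 734 ≡ 37; 37^30 ≡ 1 (mod 41).
Combine by CRT: x ≡ 11 (mod 43), x ≡ 1 (mod 41) ⇒ x ≡ 1559 (mod 1763).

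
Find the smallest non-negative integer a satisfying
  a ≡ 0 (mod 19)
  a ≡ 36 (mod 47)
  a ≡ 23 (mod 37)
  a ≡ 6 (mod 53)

Combine the congruences pairwise.
From a ≡ 0 (mod 19) write a = 0 + 19t. Substituting into a ≡ 36 (mod 47) gives 19t ≡ 36 (mod 47), and since 19⁻¹ ≡ 5 (mod 47), t ≡ 39. Hence a ≡ 0 + 19·39 = 741 (mod 893).
From a ≡ 741 (mod 893) write a = 741 + 893t. Substituting into a ≡ 23 (mod 37) gives 893t ≡ 22 (mod 37), and since 5⁻¹ ≡ 15 (mod 37), t ≡ 34. Hence a ≡ 741 + 893·34 = 31103 (mod 33041).
From a ≡ 31103 (mod 33041) write a = 31103 + 33041t. Substituting into a ≡ 6 (mod 53) gives 33041t ≡ 14 (mod 53), and since 22⁻¹ ≡ 41 (mod 53), t ≡ 44. Hence a ≡ 31103 + 33041·44 = 1484907 (mod 1751173).

1484907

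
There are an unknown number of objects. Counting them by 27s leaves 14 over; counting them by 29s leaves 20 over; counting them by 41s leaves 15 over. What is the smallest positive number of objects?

32036

The moduli are pairwise coprime; M = 27·29·41 = 32103.
M/27 = 1189; 1189 ≡ 1 (mod 27), inverse 1.
M/29 = 1107; 1107 ≡ 5 (mod 29); 5·6 ≡ 1, so inverse 6.
M/41 = 783; 783 ≡ 4 (mod 41); 4·31 ≡ 1, so inverse 31.
N ≡ 14·1189·1 + 20·1107·6 + 15·783·31 = 513581.
513581 mod 32103 = 32036.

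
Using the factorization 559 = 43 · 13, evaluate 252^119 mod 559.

Mod 43: 252 ≡ 37; by Fermat, exponent reduces to 119 mod 42 = 35; 37^35 ≡ 7 (mod 43).
Mod 13: 252 ≡ 5; by Fermat, exponent reduces to 119 mod 12 = 11; 5^11 ≡ 8 (mod 13).
Combine by CRT: x ≡ 7 (mod 43), x ≡ 8 (mod 13) ⇒ x ≡ 437 (mod 559).

437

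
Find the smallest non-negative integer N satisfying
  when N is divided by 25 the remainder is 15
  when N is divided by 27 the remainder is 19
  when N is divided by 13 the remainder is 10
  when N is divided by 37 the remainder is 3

22240

The moduli are pairwise coprime; M = 25·27·13·37 = 324675.
M/25 = 12987; 12987 ≡ 12 (mod 25); 12·23 ≡ 1, so inverse 23.
M/27 = 12025; 12025 ≡ 10 (mod 27); 10·19 ≡ 1, so inverse 19.
M/13 = 24975; 24975 ≡ 2 (mod 13); 2·7 ≡ 1, so inverse 7.
M/37 = 8775; 8775 ≡ 6 (mod 37); 6·31 ≡ 1, so inverse 31.
N ≡ 15·12987·23 + 19·12025·19 + 10·24975·7 + 3·8775·31 = 11385865.
11385865 mod 324675 = 22240.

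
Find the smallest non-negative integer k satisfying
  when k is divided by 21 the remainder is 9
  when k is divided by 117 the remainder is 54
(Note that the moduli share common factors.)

639

Combine the congruences pairwise.
gcd(21, 117) = 3 and 3 | (54 − 9), so the pair is consistent; merging gives k ≡ 639 (mod 819), where 819 = lcm(21, 117).
The solution is unique modulo lcm(21, 117) = 819.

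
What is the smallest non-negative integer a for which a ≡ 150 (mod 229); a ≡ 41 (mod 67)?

From a ≡ 150 (mod 229) write a = 150 + 229t. Substituting into a ≡ 41 (mod 67) gives 229t ≡ 25 (mod 67), and since 28⁻¹ ≡ 12 (mod 67), t ≡ 32. Hence a ≡ 150 + 229·32 = 7478 (mod 15343).

7478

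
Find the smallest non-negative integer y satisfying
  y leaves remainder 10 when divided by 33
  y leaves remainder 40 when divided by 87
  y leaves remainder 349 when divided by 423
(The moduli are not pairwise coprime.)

26575

Combine the congruences pairwise.
gcd(33, 87) = 3 and 3 | (40 − 10), so the pair is consistent; merging gives y ≡ 736 (mod 957), where 957 = lcm(33, 87).
gcd(957, 423) = 3 and 3 | (349 − 736), so the pair is consistent; merging gives y ≡ 26575 (mod 134937), where 134937 = lcm(957, 423).
The solution is unique modulo lcm(33, 87, 423) = 134937.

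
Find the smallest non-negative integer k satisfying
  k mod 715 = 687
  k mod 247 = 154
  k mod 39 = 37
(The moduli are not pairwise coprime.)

35722

gcd(715, 247) = 13 and 13 | (154 − 687), so the pair is consistent; merging gives k ≡ 8552 (mod 13585), where 13585 = lcm(715, 247).
gcd(13585, 39) = 13 and 13 | (37 − 8552), so the pair is consistent; merging gives k ≡ 35722 (mod 40755), where 40755 = lcm(13585, 39).
The solution is unique modulo lcm(715, 247, 39) = 40755.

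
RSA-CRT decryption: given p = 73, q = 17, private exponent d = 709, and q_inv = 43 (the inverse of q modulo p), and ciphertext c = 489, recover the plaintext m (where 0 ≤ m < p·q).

d_p = d mod (p−1) = 709 mod 72 = 61; d_q = d mod (q−1) = 5.
m₁ = c^(d_p) mod p: c ≡ 51 (mod 73), and 51^61 mod 73 = 22.
m₂ = c^(d_q) mod q: c ≡ 13 (mod 17), and 13^5 mod 17 = 13.
h = q_inv·(m₁ − m₂) mod p = 43·(22 − 13) mod 73 = 22.
m = m₂ + h·q = 13 + 22·17 = 387.

387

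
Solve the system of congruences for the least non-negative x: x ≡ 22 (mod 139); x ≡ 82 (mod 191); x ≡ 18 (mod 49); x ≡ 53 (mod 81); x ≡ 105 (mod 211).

The moduli are pairwise coprime; N = 139·191·49·81·211 = 22233698991.
N/139 = 159954669; 159954669 ≡ 2 (mod 139); 2·70 ≡ 1, so inverse 70.
N/191 = 116406801; 116406801 ≡ 132 (mod 191); 132·123 ≡ 1, so inverse 123.
N/49 = 453748959; 453748959 ≡ 41 (mod 49); 41·6 ≡ 1, so inverse 6.
N/81 = 274490111; 274490111 ≡ 65 (mod 81); 65·5 ≡ 1, so inverse 5.
N/211 = 105372981; 105372981 ≡ 3 (mod 211); 3·141 ≡ 1, so inverse 141.
x ≡ 22·159954669·70 + 82·116406801·123 + 18·453748959·6 + 53·274490111·5 + 105·105372981·141 = 3102200935838.
3102200935838 mod 22233698991 = 11716776089.

11716776089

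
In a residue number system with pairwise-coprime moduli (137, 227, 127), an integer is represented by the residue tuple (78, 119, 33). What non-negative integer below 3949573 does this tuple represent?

From x ≡ 78 (mod 137) write x = 78 + 137t. Substituting into x ≡ 119 (mod 227) gives 137t ≡ 41 (mod 227), and since 137⁻¹ ≡ 58 (mod 227), t ≡ 108. Hence x ≡ 78 + 137·108 = 14874 (mod 31099).
From x ≡ 14874 (mod 31099) write x = 14874 + 31099t. Substituting into x ≡ 33 (mod 127) gives 31099t ≡ 18 (mod 127), and since 111⁻¹ ≡ 119 (mod 127), t ≡ 110. Hence x ≡ 14874 + 31099·110 = 3435764 (mod 3949573).

3435764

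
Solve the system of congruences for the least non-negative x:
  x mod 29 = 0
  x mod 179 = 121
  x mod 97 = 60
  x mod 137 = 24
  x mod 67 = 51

The moduli are pairwise coprime; N = 29·179·97·137·67 = 4621874333.
N/29 = 159374977; 159374977 ≡ 25 (mod 29); 25·7 ≡ 1, so inverse 7.
N/179 = 25820527; 25820527 ≡ 135 (mod 179); 135·61 ≡ 1, so inverse 61.
N/97 = 47648189; 47648189 ≡ 43 (mod 97); 43·88 ≡ 1, so inverse 88.
N/137 = 33736309; 33736309 ≡ 59 (mod 137); 59·72 ≡ 1, so inverse 72.
N/67 = 68983199; 68983199 ≡ 66 (mod 67); 66·66 ≡ 1, so inverse 66.
x ≡ 0·159374977·7 + 121·25820527·61 + 60·47648189·88 + 24·33736309·72 + 51·68983199·66 = 732657537493.
732657537493 mod 4621874333 = 2401392879.

2401392879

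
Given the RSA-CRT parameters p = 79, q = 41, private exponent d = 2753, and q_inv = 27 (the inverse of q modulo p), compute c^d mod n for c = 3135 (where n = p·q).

d_p = d mod (p−1) = 2753 mod 78 = 23; d_q = d mod (q−1) = 33.
m₁ = c^(d_p) mod p: c ≡ 54 (mod 79), and 54^23 mod 79 = 6.
m₂ = c^(d_q) mod q: c ≡ 19 (mod 41), and 19^33 mod 41 = 26.
h = q_inv·(m₁ − m₂) mod p = 27·(6 − 26) mod 79 = 13.
m = m₂ + h·q = 26 + 13·41 = 559.

559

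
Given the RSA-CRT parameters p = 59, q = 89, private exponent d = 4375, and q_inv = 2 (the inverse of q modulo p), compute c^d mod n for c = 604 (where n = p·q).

3228

d_p = d mod (p−1) = 4375 mod 58 = 25; d_q = d mod (q−1) = 63.
m₁ = c^(d_p) mod p: c ≡ 14 (mod 59), and 14^25 mod 59 = 42.
m₂ = c^(d_q) mod q: c ≡ 70 (mod 89), and 70^63 mod 89 = 24.
h = q_inv·(m₁ − m₂) mod p = 2·(42 − 24) mod 59 = 36.
m = m₂ + h·q = 24 + 36·89 = 3228.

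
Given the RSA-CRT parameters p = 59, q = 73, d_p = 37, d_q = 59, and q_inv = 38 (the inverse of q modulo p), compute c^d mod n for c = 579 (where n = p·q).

2323

m₁ = c^(d_p) mod p: c ≡ 48 (mod 59), and 48^37 mod 59 = 22.
m₂ = c^(d_q) mod q: c ≡ 68 (mod 73), and 68^59 mod 73 = 60.
h = q_inv·(m₁ − m₂) mod p = 38·(22 − 60) mod 59 = 31.
m = m₂ + h·q = 60 + 31·73 = 2323.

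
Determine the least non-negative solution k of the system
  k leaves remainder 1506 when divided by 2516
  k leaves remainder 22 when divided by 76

gcd(2516, 76) = 4 and 4 | (22 − 1506), so the pair is consistent; merging gives k ≡ 36730 (mod 47804), where 47804 = lcm(2516, 76).
The solution is unique modulo lcm(2516, 76) = 47804.

36730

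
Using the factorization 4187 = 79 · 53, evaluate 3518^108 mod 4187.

Mod 79: 3518 ≡ 42; by Fermat, exponent reduces to 108 mod 78 = 30; 42^30 ≡ 64 (mod 79).
Mod 53: 3518 ≡ 20; by Fermat, exponent reduces to 108 mod 52 = 4; 20^4 ≡ 46 (mod 53).
Combine by CRT: x ≡ 64 (mod 79), x ≡ 46 (mod 53) ⇒ x ≡ 2908 (mod 4187).

2908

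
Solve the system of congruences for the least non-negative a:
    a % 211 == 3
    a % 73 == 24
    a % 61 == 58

317136

The moduli are pairwise coprime; N = 211·73·61 = 939583.
N/211 = 4453; 4453 ≡ 22 (mod 211); 22·48 ≡ 1, so inverse 48.
N/73 = 12871; 12871 ≡ 23 (mod 73); 23·54 ≡ 1, so inverse 54.
N/61 = 15403; 15403 ≡ 31 (mod 61); 31·2 ≡ 1, so inverse 2.
a ≡ 3·4453·48 + 24·12871·54 + 58·15403·2 = 19108796.
19108796 mod 939583 = 317136.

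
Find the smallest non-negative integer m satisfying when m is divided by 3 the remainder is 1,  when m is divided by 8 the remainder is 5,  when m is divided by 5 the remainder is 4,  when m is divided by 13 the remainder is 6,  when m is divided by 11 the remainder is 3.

The moduli are pairwise coprime; N = 3·8·5·13·11 = 17160.
N/3 = 5720; 5720 ≡ 2 (mod 3); 2·2 ≡ 1, so inverse 2.
N/8 = 2145; 2145 ≡ 1 (mod 8), inverse 1.
N/5 = 3432; 3432 ≡ 2 (mod 5); 2·3 ≡ 1, so inverse 3.
N/13 = 1320; 1320 ≡ 7 (mod 13); 7·2 ≡ 1, so inverse 2.
N/11 = 1560; 1560 ≡ 9 (mod 11); 9·5 ≡ 1, so inverse 5.
m ≡ 1·5720·2 + 5·2145·1 + 4·3432·3 + 6·1320·2 + 3·1560·5 = 102589.
102589 mod 17160 = 16789.

16789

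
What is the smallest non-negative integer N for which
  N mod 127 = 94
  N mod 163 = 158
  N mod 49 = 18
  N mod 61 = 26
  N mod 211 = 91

The moduli are pairwise coprime; M = 127·163·49·61·211 = 13055685979.
M/127 = 102800677; 102800677 ≡ 19 (mod 127); 19·107 ≡ 1, so inverse 107.
M/163 = 80096233; 80096233 ≡ 152 (mod 163); 152·74 ≡ 1, so inverse 74.
M/49 = 266442571; 266442571 ≡ 24 (mod 49); 24·47 ≡ 1, so inverse 47.
M/61 = 214027639; 214027639 ≡ 50 (mod 61); 50·11 ≡ 1, so inverse 11.
M/211 = 61875289; 61875289 ≡ 172 (mod 211); 172·119 ≡ 1, so inverse 119.
N ≡ 94·102800677·107 + 158·80096233·74 + 18·266442571·47 + 26·214027639·11 + 91·61875289·119 = 2927124189903.
2927124189903 mod 13055685979 = 2650530607.

2650530607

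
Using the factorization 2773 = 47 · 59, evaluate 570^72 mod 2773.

874

Mod 47: 570 ≡ 6; by Fermat, exponent reduces to 72 mod 46 = 26; 6^26 ≡ 28 (mod 47).
Mod 59: 570 ≡ 39; by Fermat, exponent reduces to 72 mod 58 = 14; 39^14 ≡ 48 (mod 59).
Combine by CRT: x ≡ 28 (mod 47), x ≡ 48 (mod 59) ⇒ x ≡ 874 (mod 2773).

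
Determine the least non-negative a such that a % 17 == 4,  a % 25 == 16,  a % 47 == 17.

3166

The moduli are pairwise coprime; N = 17·25·47 = 19975.
N/17 = 1175; 1175 ≡ 2 (mod 17); 2·9 ≡ 1, so inverse 9.
N/25 = 799; 799 ≡ 24 (mod 25); 24·24 ≡ 1, so inverse 24.
N/47 = 425; 425 ≡ 2 (mod 47); 2·24 ≡ 1, so inverse 24.
a ≡ 4·1175·9 + 16·799·24 + 17·425·24 = 522516.
522516 mod 19975 = 3166.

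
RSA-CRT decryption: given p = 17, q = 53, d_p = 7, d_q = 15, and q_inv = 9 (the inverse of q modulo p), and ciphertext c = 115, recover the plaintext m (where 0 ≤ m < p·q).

820

m₁ = c^(d_p) mod p: c ≡ 13 (mod 17), and 13^7 mod 17 = 4.
m₂ = c^(d_q) mod q: c ≡ 9 (mod 53), and 9^15 mod 53 = 25.
h = q_inv·(m₁ − m₂) mod p = 9·(4 − 25) mod 17 = 15.
m = m₂ + h·q = 25 + 15·53 = 820.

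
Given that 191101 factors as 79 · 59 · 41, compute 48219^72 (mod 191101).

Mod 79: 48219 ≡ 29; 29^72 ≡ 8 (mod 79).
Mod 59: 48219 ≡ 16; by Fermat, exponent reduces to 72 mod 58 = 14; 16^14 ≡ 15 (mod 59).
Mod 41: 48219 ≡ 3; by Fermat, exponent reduces to 72 mod 40 = 32; 3^32 ≡ 1 (mod 41).
Combine by CRT: x ≡ 8 (mod 79), x ≡ 15 (mod 59), x ≡ 1 (mod 41) ⇒ x ≡ 10989 (mod 191101).

10989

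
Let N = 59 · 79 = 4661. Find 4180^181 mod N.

4055

Mod 59: 4180 ≡ 50; by Fermat, exponent reduces to 181 mod 58 = 7; 50^7 ≡ 43 (mod 59).
Mod 79: 4180 ≡ 72; by Fermat, exponent reduces to 181 mod 78 = 25; 72^25 ≡ 26 (mod 79).
Combine by CRT: x ≡ 43 (mod 59), x ≡ 26 (mod 79) ⇒ x ≡ 4055 (mod 4661).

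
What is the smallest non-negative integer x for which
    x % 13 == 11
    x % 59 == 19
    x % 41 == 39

The moduli are pairwise coprime; N = 13·59·41 = 31447.
N/13 = 2419; 2419 ≡ 1 (mod 13), inverse 1.
N/59 = 533; 533 ≡ 2 (mod 59); 2·30 ≡ 1, so inverse 30.
N/41 = 767; 767 ≡ 29 (mod 41); 29·17 ≡ 1, so inverse 17.
x ≡ 11·2419·1 + 19·533·30 + 39·767·17 = 838940.
838940 mod 31447 = 21318.

21318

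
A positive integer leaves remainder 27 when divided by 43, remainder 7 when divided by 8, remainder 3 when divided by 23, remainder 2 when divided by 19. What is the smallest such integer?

67623

From a ≡ 27 (mod 43) write a = 27 + 43t. Substituting into a ≡ 7 (mod 8) gives 43t ≡ 4 (mod 8), and since 3⁻¹ ≡ 3 (mod 8), t ≡ 4. Hence a ≡ 27 + 43·4 = 199 (mod 344).
From a ≡ 199 (mod 344) write a = 199 + 344t. Substituting into a ≡ 3 (mod 23) gives 344t ≡ 11 (mod 23), and since 22⁻¹ ≡ 22 (mod 23), t ≡ 12. Hence a ≡ 199 + 344·12 = 4327 (mod 7912).
From a ≡ 4327 (mod 7912) write a = 4327 + 7912t. Substituting into a ≡ 2 (mod 19) gives 7912t ≡ 7 (mod 19), and since 8⁻¹ ≡ 12 (mod 19), t ≡ 8. Hence a ≡ 4327 + 7912·8 = 67623 (mod 150328).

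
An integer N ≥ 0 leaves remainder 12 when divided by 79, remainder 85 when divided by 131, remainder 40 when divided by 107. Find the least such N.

50651

The moduli are pairwise coprime; M = 79·131·107 = 1107343.
M/79 = 14017; 14017 ≡ 34 (mod 79); 34·7 ≡ 1, so inverse 7.
M/131 = 8453; 8453 ≡ 69 (mod 131); 69·19 ≡ 1, so inverse 19.
M/107 = 10349; 10349 ≡ 77 (mod 107); 77·82 ≡ 1, so inverse 82.
N ≡ 12·14017·7 + 85·8453·19 + 40·10349·82 = 48773743.
48773743 mod 1107343 = 50651.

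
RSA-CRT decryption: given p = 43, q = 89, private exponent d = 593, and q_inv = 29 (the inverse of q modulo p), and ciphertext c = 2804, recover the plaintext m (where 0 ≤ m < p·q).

d_p = d mod (p−1) = 593 mod 42 = 5; d_q = d mod (q−1) = 65.
m₁ = c^(d_p) mod p: c ≡ 9 (mod 43), and 9^5 mod 43 = 10.
m₂ = c^(d_q) mod q: c ≡ 45 (mod 89), and 45^65 mod 89 = 2.
h = q_inv·(m₁ − m₂) mod p = 29·(10 − 2) mod 43 = 17.
m = m₂ + h·q = 2 + 17·89 = 1515.

1515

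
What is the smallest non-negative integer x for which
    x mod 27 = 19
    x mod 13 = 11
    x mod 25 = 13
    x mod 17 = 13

The moduli are pairwise coprime; N = 27·13·25·17 = 149175.
N/27 = 5525; 5525 ≡ 17 (mod 27); 17·8 ≡ 1, so inverse 8.
N/13 = 11475; 11475 ≡ 9 (mod 13); 9·3 ≡ 1, so inverse 3.
N/25 = 5967; 5967 ≡ 17 (mod 25); 17·3 ≡ 1, so inverse 3.
N/17 = 8775; 8775 ≡ 3 (mod 17); 3·6 ≡ 1, so inverse 6.
x ≡ 19·5525·8 + 11·11475·3 + 13·5967·3 + 13·8775·6 = 2135638.
2135638 mod 149175 = 47188.

47188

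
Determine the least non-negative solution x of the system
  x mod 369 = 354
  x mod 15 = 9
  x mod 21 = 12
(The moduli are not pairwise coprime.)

gcd(369, 15) = 3 and 3 | (9 − 354), so the pair is consistent; merging gives x ≡ 354 (mod 1845), where 1845 = lcm(369, 15).
gcd(1845, 21) = 3 and 3 | (12 − 354), so the pair is consistent; merging gives x ≡ 4044 (mod 12915), where 12915 = lcm(1845, 21).
The solution is unique modulo lcm(369, 15, 21) = 12915.

4044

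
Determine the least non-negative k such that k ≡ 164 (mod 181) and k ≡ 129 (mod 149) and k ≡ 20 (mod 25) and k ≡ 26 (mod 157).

From k ≡ 164 (mod 181) write k = 164 + 181t. Substituting into k ≡ 129 (mod 149) gives 181t ≡ 114 (mod 149), and since 32⁻¹ ≡ 14 (mod 149), t ≡ 106. Hence k ≡ 164 + 181·106 = 19350 (mod 26969).
From k ≡ 19350 (mod 26969) write k = 19350 + 26969t. Substituting into k ≡ 20 (mod 25) gives 26969t ≡ 20 (mod 25), and since 19⁻¹ ≡ 4 (mod 25), t ≡ 5. Hence k ≡ 19350 + 26969·5 = 154195 (mod 674225).
From k ≡ 154195 (mod 674225) write k = 154195 + 674225t. Substituting into k ≡ 26 (mod 157) gives 674225t ≡ 5 (mod 157), and since 67⁻¹ ≡ 75 (mod 157), t ≡ 61. Hence k ≡ 154195 + 674225·61 = 41281920 (mod 105853325).

41281920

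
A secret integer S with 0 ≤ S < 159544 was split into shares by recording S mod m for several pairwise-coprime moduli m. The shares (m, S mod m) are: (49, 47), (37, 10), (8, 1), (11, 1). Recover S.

Combine the congruences pairwise.
From S ≡ 47 (mod 49) write S = 47 + 49t. Substituting into S ≡ 10 (mod 37) gives 49t ≡ 0 (mod 37), and since 12⁻¹ ≡ 34 (mod 37), t ≡ 0. Hence S ≡ 47 + 49·0 = 47 (mod 1813).
From S ≡ 47 (mod 1813) write S = 47 + 1813t. Substituting into S ≡ 1 (mod 8) gives 1813t ≡ 2 (mod 8), and since 5⁻¹ ≡ 5 (mod 8), t ≡ 2. Hence S ≡ 47 + 1813·2 = 3673 (mod 14504).
From S ≡ 3673 (mod 14504) write S = 3673 + 14504t. Substituting into S ≡ 1 (mod 11) gives 14504t ≡ 2 (mod 11), and since 6⁻¹ ≡ 2 (mod 11), t ≡ 4. Hence S ≡ 3673 + 14504·4 = 61689 (mod 159544).

61689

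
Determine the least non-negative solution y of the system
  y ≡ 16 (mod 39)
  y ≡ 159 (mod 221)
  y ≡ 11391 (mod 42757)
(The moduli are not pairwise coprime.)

1208587

Combine the congruences pairwise.
gcd(39, 221) = 13 and 13 | (159 − 16), so the pair is consistent; merging gives y ≡ 601 (mod 663), where 663 = lcm(39, 221).
gcd(663, 42757) = 13 and 13 | (11391 − 601), so the pair is consistent; merging gives y ≡ 1208587 (mod 2180607), where 2180607 = lcm(663, 42757).
The solution is unique modulo lcm(39, 221, 42757) = 2180607.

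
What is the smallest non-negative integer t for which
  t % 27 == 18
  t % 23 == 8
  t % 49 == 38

The moduli are pairwise coprime; N = 27·23·49 = 30429.
N/27 = 1127; 1127 ≡ 20 (mod 27); 20·23 ≡ 1, so inverse 23.
N/23 = 1323; 1323 ≡ 12 (mod 23); 12·2 ≡ 1, so inverse 2.
N/49 = 621; 621 ≡ 33 (mod 49); 33·3 ≡ 1, so inverse 3.
t ≡ 18·1127·23 + 8·1323·2 + 38·621·3 = 558540.
558540 mod 30429 = 10818.

10818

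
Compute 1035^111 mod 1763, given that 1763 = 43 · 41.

Mod 43: 1035 ≡ 3; by Fermat, exponent reduces to 111 mod 42 = 27; 3^27 ≡ 2 (mod 43).
Mod 41: 1035 ≡ 10; by Fermat, exponent reduces to 111 mod 40 = 31; 10^31 ≡ 10 (mod 41).
Combine by CRT: x ≡ 2 (mod 43), x ≡ 10 (mod 41) ⇒ x ≡ 174 (mod 1763).

174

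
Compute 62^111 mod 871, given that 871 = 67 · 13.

Mod 67: 62 ≡ 62; by Fermat, exponent reduces to 111 mod 66 = 45; 62^45 ≡ 62 (mod 67).
Mod 13: 62 ≡ 10; by Fermat, exponent reduces to 111 mod 12 = 3; 10^3 ≡ 12 (mod 13).
Combine by CRT: x ≡ 62 (mod 67), x ≡ 12 (mod 13) ⇒ x ≡ 129 (mod 871).

129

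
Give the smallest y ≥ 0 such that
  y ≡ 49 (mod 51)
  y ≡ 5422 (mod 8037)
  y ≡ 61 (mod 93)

gcd(51, 8037) = 3 and 3 | (5422 − 49), so the pair is consistent; merging gives y ≡ 109903 (mod 136629), where 136629 = lcm(51, 8037).
gcd(136629, 93) = 3 and 3 | (61 − 109903), so the pair is consistent; merging gives y ≡ 1066306 (mod 4235499), where 4235499 = lcm(136629, 93).
The solution is unique modulo lcm(51, 8037, 93) = 4235499.

1066306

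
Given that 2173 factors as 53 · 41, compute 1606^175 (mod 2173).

1285

Mod 53: 1606 ≡ 16; by Fermat, exponent reduces to 175 mod 52 = 19; 16^19 ≡ 13 (mod 53).
Mod 41: 1606 ≡ 7; by Fermat, exponent reduces to 175 mod 40 = 15; 7^15 ≡ 14 (mod 41).
Combine by CRT: x ≡ 13 (mod 53), x ≡ 14 (mod 41) ⇒ x ≡ 1285 (mod 2173).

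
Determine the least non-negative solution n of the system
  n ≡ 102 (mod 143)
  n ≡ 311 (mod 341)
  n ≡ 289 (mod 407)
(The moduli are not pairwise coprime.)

59304

gcd(143, 341) = 11 and 11 | (311 − 102), so the pair is consistent; merging gives n ≡ 1675 (mod 4433), where 4433 = lcm(143, 341).
gcd(4433, 407) = 11 and 11 | (289 − 1675), so the pair is consistent; merging gives n ≡ 59304 (mod 164021), where 164021 = lcm(4433, 407).
The solution is unique modulo lcm(143, 341, 407) = 164021.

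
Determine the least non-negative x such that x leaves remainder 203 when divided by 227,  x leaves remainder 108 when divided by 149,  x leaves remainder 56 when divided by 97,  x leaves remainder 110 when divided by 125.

Combine the congruences pairwise.
From x ≡ 203 (mod 227) write x = 203 + 227t. Substituting into x ≡ 108 (mod 149) gives 227t ≡ 54 (mod 149), and since 78⁻¹ ≡ 128 (mod 149), t ≡ 58. Hence x ≡ 203 + 227·58 = 13369 (mod 33823).
From x ≡ 13369 (mod 33823) write x = 13369 + 33823t. Substituting into x ≡ 56 (mod 97) gives 33823t ≡ 73 (mod 97), and since 67⁻¹ ≡ 42 (mod 97), t ≡ 59. Hence x ≡ 13369 + 33823·59 = 2008926 (mod 3280831).
From x ≡ 2008926 (mod 3280831) write x = 2008926 + 3280831t. Substituting into x ≡ 110 (mod 125) gives 3280831t ≡ 59 (mod 125), and since 81⁻¹ ≡ 71 (mod 125), t ≡ 64. Hence x ≡ 2008926 + 3280831·64 = 211982110 (mod 410103875).

211982110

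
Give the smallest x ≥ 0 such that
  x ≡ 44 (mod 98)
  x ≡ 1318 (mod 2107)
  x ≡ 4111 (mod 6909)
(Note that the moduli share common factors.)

gcd(98, 2107) = 49 and 49 | (1318 − 44), so the pair is consistent; merging gives x ≡ 1318 (mod 4214), where 4214 = lcm(98, 2107).
gcd(4214, 6909) = 49 and 49 | (4111 − 1318), so the pair is consistent; merging gives x ≡ 342652 (mod 594174), where 594174 = lcm(4214, 6909).
The solution is unique modulo lcm(98, 2107, 6909) = 594174.

342652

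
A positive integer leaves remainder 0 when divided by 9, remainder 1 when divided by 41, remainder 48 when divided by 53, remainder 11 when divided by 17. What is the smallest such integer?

44568

Combine the congruences pairwise.
From t ≡ 0 (mod 9) write t = 0 + 9s. Substituting into t ≡ 1 (mod 41) gives 9s ≡ 1 (mod 41), and since 9⁻¹ ≡ 32 (mod 41), s ≡ 32. Hence t ≡ 0 + 9·32 = 288 (mod 369).
From t ≡ 288 (mod 369) write t = 288 + 369s. Substituting into t ≡ 48 (mod 53) gives 369s ≡ 25 (mod 53), and since 51⁻¹ ≡ 26 (mod 53), s ≡ 14. Hence t ≡ 288 + 369·14 = 5454 (mod 19557).
From t ≡ 5454 (mod 19557) write t = 5454 + 19557s. Substituting into t ≡ 11 (mod 17) gives 19557s ≡ 14 (mod 17), and since 7⁻¹ ≡ 5 (mod 17), s ≡ 2. Hence t ≡ 5454 + 19557·2 = 44568 (mod 332469).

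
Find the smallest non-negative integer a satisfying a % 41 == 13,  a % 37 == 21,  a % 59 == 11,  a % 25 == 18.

1697618

The moduli are pairwise coprime; N = 41·37·59·25 = 2237575.
N/41 = 54575; 54575 ≡ 4 (mod 41); 4·31 ≡ 1, so inverse 31.
N/37 = 60475; 60475 ≡ 17 (mod 37); 17·24 ≡ 1, so inverse 24.
N/59 = 37925; 37925 ≡ 47 (mod 59); 47·54 ≡ 1, so inverse 54.
N/25 = 89503; 89503 ≡ 3 (mod 25); 3·17 ≡ 1, so inverse 17.
a ≡ 13·54575·31 + 21·60475·24 + 11·37925·54 + 18·89503·17 = 102388493.
102388493 mod 2237575 = 1697618.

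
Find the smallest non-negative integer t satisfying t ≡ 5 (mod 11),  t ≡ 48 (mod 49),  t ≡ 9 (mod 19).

From t ≡ 5 (mod 11) write t = 5 + 11s. Substituting into t ≡ 48 (mod 49) gives 11s ≡ 43 (mod 49), and since 11⁻¹ ≡ 9 (mod 49), s ≡ 44. Hence t ≡ 5 + 11·44 = 489 (mod 539).
From t ≡ 489 (mod 539) write t = 489 + 539s. Substituting into t ≡ 9 (mod 19) gives 539s ≡ 14 (mod 19), and since 7⁻¹ ≡ 11 (mod 19), s ≡ 2. Hence t ≡ 489 + 539·2 = 1567 (mod 10241).

1567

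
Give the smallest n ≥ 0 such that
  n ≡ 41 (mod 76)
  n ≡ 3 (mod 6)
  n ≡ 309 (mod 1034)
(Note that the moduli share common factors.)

Combine the congruences pairwise.
gcd(76, 6) = 2 and 2 | (3 − 41), so the pair is consistent; merging gives n ≡ 117 (mod 228), where 228 = lcm(76, 6).
gcd(228, 1034) = 2 and 2 | (309 − 117), so the pair is consistent; merging gives n ≡ 93369 (mod 117876), where 117876 = lcm(228, 1034).
The solution is unique modulo lcm(76, 6, 1034) = 117876.

93369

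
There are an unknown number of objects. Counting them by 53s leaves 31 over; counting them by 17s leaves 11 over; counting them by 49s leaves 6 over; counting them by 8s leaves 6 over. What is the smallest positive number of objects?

The moduli are pairwise coprime; M = 53·17·49·8 = 353192.
M/53 = 6664; 6664 ≡ 39 (mod 53); 39·34 ≡ 1, so inverse 34.
M/17 = 20776; 20776 ≡ 2 (mod 17); 2·9 ≡ 1, so inverse 9.
M/49 = 7208; 7208 ≡ 5 (mod 49); 5·10 ≡ 1, so inverse 10.
M/8 = 44149; 44149 ≡ 5 (mod 8); 5·5 ≡ 1, so inverse 5.
N ≡ 31·6664·34 + 11·20776·9 + 6·7208·10 + 6·44149·5 = 10837630.
10837630 mod 353192 = 241870.

241870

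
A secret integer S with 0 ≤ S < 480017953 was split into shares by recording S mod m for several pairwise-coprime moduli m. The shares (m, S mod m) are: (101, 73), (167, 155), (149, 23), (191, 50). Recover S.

117936056

Combine the congruences pairwise.
From S ≡ 73 (mod 101) write S = 73 + 101t. Substituting into S ≡ 155 (mod 167) gives 101t ≡ 82 (mod 167), and since 101⁻¹ ≡ 43 (mod 167), t ≡ 19. Hence S ≡ 73 + 101·19 = 1992 (mod 16867).
From S ≡ 1992 (mod 16867) write S = 1992 + 16867t. Substituting into S ≡ 23 (mod 149) gives 16867t ≡ 117 (mod 149), and since 30⁻¹ ≡ 5 (mod 149), t ≡ 138. Hence S ≡ 1992 + 16867·138 = 2329638 (mod 2513183).
From S ≡ 2329638 (mod 2513183) write S = 2329638 + 2513183t. Substituting into S ≡ 50 (mod 191) gives 2513183t ≡ 39 (mod 191), and since 5⁻¹ ≡ 153 (mod 191), t ≡ 46. Hence S ≡ 2329638 + 2513183·46 = 117936056 (mod 480017953).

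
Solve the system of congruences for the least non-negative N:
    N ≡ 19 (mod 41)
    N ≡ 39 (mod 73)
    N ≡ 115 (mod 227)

The moduli are pairwise coprime; M = 41·73·227 = 679411.
M/41 = 16571; 16571 ≡ 7 (mod 41); 7·6 ≡ 1, so inverse 6.
M/73 = 9307; 9307 ≡ 36 (mod 73); 36·71 ≡ 1, so inverse 71.
M/227 = 2993; 2993 ≡ 42 (mod 227); 42·200 ≡ 1, so inverse 200.
N ≡ 19·16571·6 + 39·9307·71 + 115·2993·200 = 96499177.
96499177 mod 679411 = 22815.

22815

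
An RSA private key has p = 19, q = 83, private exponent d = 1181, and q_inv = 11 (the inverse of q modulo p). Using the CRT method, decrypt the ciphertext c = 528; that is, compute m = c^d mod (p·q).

d_p = d mod (p−1) = 1181 mod 18 = 11; d_q = d mod (q−1) = 33.
m₁ = c^(d_p) mod p: c ≡ 15 (mod 19), and 15^11 mod 19 = 3.
m₂ = c^(d_q) mod q: c ≡ 30 (mod 83), and 30^33 mod 83 = 37.
h = q_inv·(m₁ − m₂) mod p = 11·(3 − 37) mod 19 = 6.
m = m₂ + h·q = 37 + 6·83 = 535.

535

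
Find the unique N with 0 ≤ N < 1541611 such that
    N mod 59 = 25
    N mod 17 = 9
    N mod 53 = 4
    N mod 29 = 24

360987

From N ≡ 25 (mod 59) write N = 25 + 59t. Substituting into N ≡ 9 (mod 17) gives 59t ≡ 1 (mod 17), and since 8⁻¹ ≡ 15 (mod 17), t ≡ 15. Hence N ≡ 25 + 59·15 = 910 (mod 1003).
From N ≡ 910 (mod 1003) write N = 910 + 1003t. Substituting into N ≡ 4 (mod 53) gives 1003t ≡ 48 (mod 53), and since 49⁻¹ ≡ 13 (mod 53), t ≡ 41. Hence N ≡ 910 + 1003·41 = 42033 (mod 53159).
From N ≡ 42033 (mod 53159) write N = 42033 + 53159t. Substituting into N ≡ 24 (mod 29) gives 53159t ≡ 12 (mod 29), and since 2⁻¹ ≡ 15 (mod 29), t ≡ 6. Hence N ≡ 42033 + 53159·6 = 360987 (mod 1541611).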